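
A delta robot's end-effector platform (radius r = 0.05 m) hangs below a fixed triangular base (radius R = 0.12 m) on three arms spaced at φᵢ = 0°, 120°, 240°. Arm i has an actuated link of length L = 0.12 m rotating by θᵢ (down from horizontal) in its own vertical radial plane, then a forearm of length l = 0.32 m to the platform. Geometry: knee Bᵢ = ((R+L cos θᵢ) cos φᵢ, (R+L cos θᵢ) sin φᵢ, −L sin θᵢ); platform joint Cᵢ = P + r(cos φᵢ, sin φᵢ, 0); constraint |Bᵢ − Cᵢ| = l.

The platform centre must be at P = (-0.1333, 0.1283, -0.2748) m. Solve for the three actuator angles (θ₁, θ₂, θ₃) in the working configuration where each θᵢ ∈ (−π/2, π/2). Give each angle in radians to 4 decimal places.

θ₁ = 1.2220, θ₂ = -0.3489, θ₃ = 0.8727

arm 1 (φ=0.0°): x'=-0.1333, y'=0.1283
  A cos θ + B sin θ = C:  0.2033·cos θ + -0.2748·sin θ = -0.1888
  √(A²+B²)=0.3418;  θ1 = -0.9338+2.1559 ≈ 1.2220
rotate P by −φ2: (0.1778, 0.0513, -0.2748)
  A=-0.1078, B=-0.2748, C=(l²−L²−A²−y'²−z²)/(2L)=-0.0073
  γ=atan2(-0.2748,-0.1078)=-1.9445;  ψ=arccos(-0.0248)=1.5956;  θ2=γ+ψ≈-0.3489
rotate P by −φ3: (-0.0445, -0.1796, -0.2748)
  e−x'=0.1145;  (l²−L²−(e−x')²−y'²−z²)/2L = -0.1370
  θ3 = atan2(B,A) + arccos(C/0.2977) = 0.8727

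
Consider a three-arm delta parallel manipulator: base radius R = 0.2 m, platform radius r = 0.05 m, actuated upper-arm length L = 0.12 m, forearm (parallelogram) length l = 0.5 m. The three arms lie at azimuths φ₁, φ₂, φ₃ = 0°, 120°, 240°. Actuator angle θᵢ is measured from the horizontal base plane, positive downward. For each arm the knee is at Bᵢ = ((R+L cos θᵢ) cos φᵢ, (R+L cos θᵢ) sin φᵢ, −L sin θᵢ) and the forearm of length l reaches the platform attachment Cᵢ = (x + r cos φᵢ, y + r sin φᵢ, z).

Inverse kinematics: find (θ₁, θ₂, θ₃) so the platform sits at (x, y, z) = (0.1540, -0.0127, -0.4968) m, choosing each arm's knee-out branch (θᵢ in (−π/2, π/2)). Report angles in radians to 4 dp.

θ₁ = 0.0876, θ₂ = 1.1351, θ₃ = 1.0477

arm 1 (φ=0.0°): x'=0.1540, y'=-0.0127
  A=-0.0040, B=-0.4968, C=(l²−L²−A²−y'²−z²)/(2L)=-0.0474
  √(A²+B²)=0.4968;  θ1 = -1.5788+1.6664 ≈ 0.0876
arm 2 (φ=120.0°): x'=-0.0880, y'=-0.1270
  A=0.2380, B=-0.4968, C=(l²−L²−A²−y'²−z²)/(2L)=-0.3499
  √(A²+B²)=0.5509;  θ2 = -1.1240+2.2591 ≈ 1.1351
φ3=240.0° → target in arm frame (-0.0660, 0.1397)
  A=0.2160, B=-0.4968, C=(l²−L²−A²−y'²−z²)/(2L)=-0.3224
  θ3 = atan2(B,A) + arccos(C/0.5417) = 1.0477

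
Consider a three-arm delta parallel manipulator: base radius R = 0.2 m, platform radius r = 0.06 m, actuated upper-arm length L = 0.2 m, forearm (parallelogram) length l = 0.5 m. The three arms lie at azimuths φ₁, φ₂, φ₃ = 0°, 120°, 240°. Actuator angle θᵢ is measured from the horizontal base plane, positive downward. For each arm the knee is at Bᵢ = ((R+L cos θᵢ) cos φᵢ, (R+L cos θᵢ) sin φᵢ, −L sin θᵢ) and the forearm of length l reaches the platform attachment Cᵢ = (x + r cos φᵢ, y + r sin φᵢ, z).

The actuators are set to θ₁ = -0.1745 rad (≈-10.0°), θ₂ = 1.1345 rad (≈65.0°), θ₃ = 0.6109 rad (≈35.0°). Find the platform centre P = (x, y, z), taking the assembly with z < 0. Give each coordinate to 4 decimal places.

centre 1 = (0.3370·cos0.0°, 0.3370·sin0.0°, 0.0347) = (0.3370, 0.0000, 0.0347)
arm 2 at φ=120.0°: ρ2 = 0.2245;  centre 2 = (-0.1123, 0.1944, -0.1813)
arm 3 at φ=240.0°: ρ3 = 0.3038;  centre 3 = (-0.1519, -0.2631, -0.1147)
subtract pairs → two planes through P
[-0.8984 0.3889 -0.4320]·P = -0.0315;  [-0.9778 -0.5262 -0.2989]·P = -0.0093
Cramer: x(z) = 0.0237-0.4027z;  y(z) = -0.0263+0.1803z
sphere 1 gives Az²+Bz+C=0 with A=1.1947, B=0.1734, C=-0.1499;  B²−4AC=0.7466;  roots -0.4342, 0.2890;  negative root z = -0.4342
x = 0.1985, y = -0.1046

(0.1985, -0.1046, -0.4342)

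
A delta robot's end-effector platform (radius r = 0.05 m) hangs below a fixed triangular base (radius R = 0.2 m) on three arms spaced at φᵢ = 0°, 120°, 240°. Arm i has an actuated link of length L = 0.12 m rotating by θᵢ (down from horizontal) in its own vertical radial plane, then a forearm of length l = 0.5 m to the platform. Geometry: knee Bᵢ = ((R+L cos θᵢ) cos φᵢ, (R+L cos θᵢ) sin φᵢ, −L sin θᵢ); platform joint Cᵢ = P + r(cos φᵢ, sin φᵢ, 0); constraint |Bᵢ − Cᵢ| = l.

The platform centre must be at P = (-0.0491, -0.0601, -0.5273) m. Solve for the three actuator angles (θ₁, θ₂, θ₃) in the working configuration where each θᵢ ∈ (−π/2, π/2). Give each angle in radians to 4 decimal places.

rotate P by −φ1: (-0.0491, -0.0601, -0.5273)
  A=0.1991, B=-0.5273, C=(l²−L²−A²−y'²−z²)/(2L)=-0.3571
  θ1 = atan2(B,A) + arccos(C/0.5636) = 1.0471
rotate P by −φ2: (-0.0275, 0.0726, -0.5273)
  e−x'=0.1775;  (l²−L²−(e−x')²−y'²−z²)/2L = -0.3301
  θ2 = atan2(B,A) + arccos(C/0.5564) = 0.9598
φ3=240.0° → target in arm frame (0.0766, -0.0125)
  A cos θ + B sin θ = C:  0.0734·cos θ + -0.5273·sin θ = -0.2000
  γ=atan2(-0.5273,0.0734)=-1.4325;  ψ=arccos(-0.3756)=1.9558;  θ3=γ+ψ≈0.5233

θ₁ = 1.0471, θ₂ = 0.9598, θ₃ = 0.5233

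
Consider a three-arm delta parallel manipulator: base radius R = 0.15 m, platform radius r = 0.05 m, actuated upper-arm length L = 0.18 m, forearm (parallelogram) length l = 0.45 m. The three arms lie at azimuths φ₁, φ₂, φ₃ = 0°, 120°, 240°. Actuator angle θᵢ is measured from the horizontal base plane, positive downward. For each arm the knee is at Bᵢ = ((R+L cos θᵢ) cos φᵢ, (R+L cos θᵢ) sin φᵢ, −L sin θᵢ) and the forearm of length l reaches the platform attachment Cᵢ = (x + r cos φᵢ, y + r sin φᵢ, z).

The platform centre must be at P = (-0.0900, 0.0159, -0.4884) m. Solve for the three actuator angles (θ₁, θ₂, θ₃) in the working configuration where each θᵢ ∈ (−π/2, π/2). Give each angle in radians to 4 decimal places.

arm 1 (φ=0.0°): x'=-0.0900, y'=0.0159
  A cos θ + B sin θ = C:  0.1900·cos θ + -0.4884·sin θ = -0.2911
  θ1 = atan2(B,A) + arccos(C/0.5241) = 0.9599
φ2=120.0° → target in arm frame (0.0588, 0.0700)
  A=0.0412, B=-0.4884, C=(l²−L²−A²−y'²−z²)/(2L)=-0.2084
  γ=atan2(-0.4884,0.0412)=-1.4866;  ψ=arccos(-0.4252)=2.0100;  θ2=γ+ψ≈0.5234
φ3=240.0° → target in arm frame (0.0312, -0.0859)
  e−x'=0.0688;  (l²−L²−(e−x')²−y'²−z²)/2L = -0.2237
  γ=atan2(-0.4884,0.0688)=-1.4309;  ψ=arccos(-0.4536)=2.0416;  θ3=γ+ψ≈0.6107

θ₁ = 0.9599, θ₂ = 0.5234, θ₃ = 0.6107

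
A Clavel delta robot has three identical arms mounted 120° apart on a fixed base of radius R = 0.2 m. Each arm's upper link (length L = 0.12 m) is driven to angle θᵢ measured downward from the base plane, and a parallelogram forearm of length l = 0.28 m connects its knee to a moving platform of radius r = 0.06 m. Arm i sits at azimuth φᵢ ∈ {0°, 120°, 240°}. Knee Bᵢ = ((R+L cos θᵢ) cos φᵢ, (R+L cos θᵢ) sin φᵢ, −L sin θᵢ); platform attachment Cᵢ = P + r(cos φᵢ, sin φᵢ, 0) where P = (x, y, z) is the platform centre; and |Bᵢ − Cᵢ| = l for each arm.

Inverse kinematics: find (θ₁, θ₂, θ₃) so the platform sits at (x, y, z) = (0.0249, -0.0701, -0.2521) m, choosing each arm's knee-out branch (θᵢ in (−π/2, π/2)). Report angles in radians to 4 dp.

rotate P by −φ1: (0.0249, -0.0701, -0.2521)
  e−x'=0.1151;  (l²−L²−(e−x')²−y'²−z²)/2L = -0.0738
  √(A²+B²)=0.2771;  θ1 = -1.1425+1.8404 ≈ 0.6979
arm 2 (φ=120.0°): x'=-0.0732, y'=0.0135
  e−x'=0.2132;  (l²−L²−(e−x')²−y'²−z²)/2L = -0.1882
  √(A²+B²)=0.3301;  θ2 = -0.8689+2.1775 ≈ 1.3086
arm 3 (φ=240.0°): x'=0.0483, y'=0.0566
  e−x'=0.0917;  (l²−L²−(e−x')²−y'²−z²)/2L = -0.0466
  γ=atan2(-0.2521,0.0917)=-1.2218;  ψ=arccos(-0.1736)=1.7453;  θ3=γ+ψ≈0.5235

θ₁ = 0.6979, θ₂ = 1.3086, θ₃ = 0.5235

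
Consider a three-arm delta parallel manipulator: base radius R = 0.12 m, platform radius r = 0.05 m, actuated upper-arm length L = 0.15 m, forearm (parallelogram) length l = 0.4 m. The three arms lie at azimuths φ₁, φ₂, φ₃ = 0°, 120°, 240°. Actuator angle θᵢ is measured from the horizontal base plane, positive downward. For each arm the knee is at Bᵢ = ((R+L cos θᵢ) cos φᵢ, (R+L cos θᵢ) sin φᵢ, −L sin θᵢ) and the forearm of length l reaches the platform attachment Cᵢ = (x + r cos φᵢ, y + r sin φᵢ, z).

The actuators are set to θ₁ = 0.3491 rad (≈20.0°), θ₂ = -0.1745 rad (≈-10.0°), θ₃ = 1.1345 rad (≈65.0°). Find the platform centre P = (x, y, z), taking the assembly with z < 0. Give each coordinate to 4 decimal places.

O1 = (0.2110·cos0.0°, 0.2110·sin0.0°, -0.0513) = (0.2110, 0.0000, -0.0513)
φ2=120.0°: virtual centre (-0.1089, 0.1886, 0.0260), radius l
arm 3 at φ=240.0°: e+L cos θ3 = 0.1334;  O3 = (-0.0667, -0.1155, -0.1359)
|O₂|²−|O₁|² = 0.0009;  |O₃|²−|O₁|² = -0.0109
[-0.6396 0.3771 0.1547]·P = 0.0009;  [-0.5553 -0.2310 -0.1693]·P = -0.0109
det = 0.3572;  x = 0.0109+-0.0787z,  y = 0.0209+-0.5436z
into |P−O₁|² = l²: 1.3017z² + 0.1113z + -0.1169 = 0;  Δ = 0.6210;  z = -0.3455 or 0.2599 → z<0 root = -0.3455
x = 0.0380, y = 0.2087

(0.0380, 0.2087, -0.3455)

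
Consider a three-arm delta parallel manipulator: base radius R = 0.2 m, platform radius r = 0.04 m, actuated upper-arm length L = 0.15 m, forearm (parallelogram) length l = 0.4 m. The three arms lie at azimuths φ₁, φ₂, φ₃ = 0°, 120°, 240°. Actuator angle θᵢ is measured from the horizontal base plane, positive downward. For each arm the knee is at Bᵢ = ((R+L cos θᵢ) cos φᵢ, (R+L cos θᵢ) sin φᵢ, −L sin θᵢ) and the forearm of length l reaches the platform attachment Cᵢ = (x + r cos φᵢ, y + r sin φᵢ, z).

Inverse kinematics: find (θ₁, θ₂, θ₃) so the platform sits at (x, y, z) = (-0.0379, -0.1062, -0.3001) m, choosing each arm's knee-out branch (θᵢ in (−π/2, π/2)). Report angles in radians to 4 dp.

θ₁ = 0.6108, θ₂ = 0.7855, θ₃ = -0.3490

arm 1 (φ=0.0°): x'=-0.0379, y'=-0.1062
  A=0.1979, B=-0.3001, C=(l²−L²−A²−y'²−z²)/(2L)=-0.0100
  θ1 = atan2(B,A) + arccos(C/0.3595) = 0.6108
rotate P by −φ2: (-0.0730, 0.0859, -0.3001)
  e−x'=0.2330;  (l²−L²−(e−x')²−y'²−z²)/2L = -0.0475
  γ=atan2(-0.3001,0.2330)=-0.9106;  ψ=arccos(-0.1249)=1.6961;  θ2=γ+ψ≈0.7855
φ3=240.0° → target in arm frame (0.1109, 0.0203)
  e−x'=0.0491;  (l²−L²−(e−x')²−y'²−z²)/2L = 0.1487
  √(A²+B²)=0.3041;  θ3 = -1.4087+1.0597 ≈ -0.3490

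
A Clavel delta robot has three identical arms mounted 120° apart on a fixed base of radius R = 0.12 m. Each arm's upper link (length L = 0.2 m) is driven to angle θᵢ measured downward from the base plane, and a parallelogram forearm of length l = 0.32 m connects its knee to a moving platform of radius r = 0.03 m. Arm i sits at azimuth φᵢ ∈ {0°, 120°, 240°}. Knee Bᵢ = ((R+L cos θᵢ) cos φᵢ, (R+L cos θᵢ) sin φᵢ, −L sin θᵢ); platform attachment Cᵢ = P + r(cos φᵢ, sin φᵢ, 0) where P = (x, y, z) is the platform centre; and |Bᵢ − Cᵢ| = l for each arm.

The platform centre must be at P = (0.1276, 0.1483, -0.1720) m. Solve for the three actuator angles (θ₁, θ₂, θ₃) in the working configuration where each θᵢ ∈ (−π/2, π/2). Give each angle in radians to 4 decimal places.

arm 1 (φ=0.0°): x'=0.1276, y'=0.1483
  e−x'=-0.0376;  (l²−L²−(e−x')²−y'²−z²)/2L = 0.0235
  θ1 = atan2(B,A) + arccos(C/0.1761) = -0.3492
rotate P by −φ2: (0.0646, -0.1847, -0.1720)
  A=0.0254, B=-0.1720, C=(l²−L²−A²−y'²−z²)/(2L)=-0.0048
  γ=atan2(-0.1720,0.0254)=-1.4244;  ψ=arccos(-0.0277)=1.5985;  θ2=γ+ψ≈0.1741
φ3=240.0° → target in arm frame (-0.1922, 0.0364)
  A=0.2822, B=-0.1720, C=(l²−L²−A²−y'²−z²)/(2L)=-0.1204
  θ3 = atan2(B,A) + arccos(C/0.3305) = 1.3963

θ₁ = -0.3492, θ₂ = 0.1741, θ₃ = 1.3963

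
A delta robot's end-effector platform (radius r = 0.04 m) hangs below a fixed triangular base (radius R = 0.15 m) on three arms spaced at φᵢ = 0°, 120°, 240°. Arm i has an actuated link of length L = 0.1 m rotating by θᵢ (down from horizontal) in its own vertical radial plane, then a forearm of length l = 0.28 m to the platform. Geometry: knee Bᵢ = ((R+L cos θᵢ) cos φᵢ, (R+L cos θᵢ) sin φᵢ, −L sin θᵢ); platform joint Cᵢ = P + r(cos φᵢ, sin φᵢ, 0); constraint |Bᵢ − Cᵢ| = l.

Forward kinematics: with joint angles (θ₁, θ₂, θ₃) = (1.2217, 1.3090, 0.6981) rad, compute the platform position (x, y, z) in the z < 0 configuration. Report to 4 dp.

arm 1 at φ=0.0°: (R−r)+L cos θ1 = 0.1442;  centre 1 = (0.1442, 0.0000, -0.0940)
arm 2 at φ=120.0°: (R−r)+L cos θ2 = 0.1359;  centre 2 = (-0.0679, 0.1177, -0.0966)
arm 3 at φ=240.0°: (R−r)+L cos θ3 = 0.1866;  centre 3 = (-0.0933, -0.1616, -0.0643)
subtract pairs → two planes through P
[-0.4243 0.2354 -0.0052]·P = -0.0018;  [-0.4750 -0.3232 0.0594]·P = 0.0093
Cramer: x(z) = -0.0064+0.0493z;  y(z) = -0.0194+0.1112z
into |P−centre ₁|² = l²: 1.0148z² + 0.1688z + -0.0465 = 0;  Δ = 0.2172;  z = -0.3128 or 0.1465 → z<0 root = -0.3128
x = -0.0219, y = -0.0542

(-0.0219, -0.0542, -0.3128)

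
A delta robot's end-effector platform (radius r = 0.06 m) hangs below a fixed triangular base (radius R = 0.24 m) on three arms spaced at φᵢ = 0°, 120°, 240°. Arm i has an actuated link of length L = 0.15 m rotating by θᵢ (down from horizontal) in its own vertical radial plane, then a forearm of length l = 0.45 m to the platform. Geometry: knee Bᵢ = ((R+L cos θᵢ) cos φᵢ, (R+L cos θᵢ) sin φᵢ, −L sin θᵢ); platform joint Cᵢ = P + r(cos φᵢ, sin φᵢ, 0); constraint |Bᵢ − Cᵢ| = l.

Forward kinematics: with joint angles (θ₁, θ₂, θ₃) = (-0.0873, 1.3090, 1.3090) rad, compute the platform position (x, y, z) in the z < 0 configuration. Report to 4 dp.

φ1=0.0°: virtual centre (0.3294, 0.0000, 0.0131), radius l
arm 2 at φ=120.0°: e+L cos θ2 = 0.2188;  centre 2 = (-0.1094, 0.1895, -0.1449)
φ3=240.0°: virtual centre (-0.1094, -0.1895, -0.1449), radius l
|centre ₂|²−|centre ₁|² = -0.0398;  |centre ₃|²−|centre ₁|² = -0.0398
plane₁₂: -0.8777x+0.3790y+-0.3159z = -0.0398
Cramer: x(z) = 0.0454-0.3600z;  y(z) = 0.0000+0.0000z
sphere 1 gives Az²+Bz+C=0 with A=1.1296, B=0.1783, C=-0.1216;  B²−4AC=0.5814;  roots -0.4165, 0.2586;  negative root z = -0.4165
x = 0.1953, y = 0.0000

(0.1953, 0.0000, -0.4165)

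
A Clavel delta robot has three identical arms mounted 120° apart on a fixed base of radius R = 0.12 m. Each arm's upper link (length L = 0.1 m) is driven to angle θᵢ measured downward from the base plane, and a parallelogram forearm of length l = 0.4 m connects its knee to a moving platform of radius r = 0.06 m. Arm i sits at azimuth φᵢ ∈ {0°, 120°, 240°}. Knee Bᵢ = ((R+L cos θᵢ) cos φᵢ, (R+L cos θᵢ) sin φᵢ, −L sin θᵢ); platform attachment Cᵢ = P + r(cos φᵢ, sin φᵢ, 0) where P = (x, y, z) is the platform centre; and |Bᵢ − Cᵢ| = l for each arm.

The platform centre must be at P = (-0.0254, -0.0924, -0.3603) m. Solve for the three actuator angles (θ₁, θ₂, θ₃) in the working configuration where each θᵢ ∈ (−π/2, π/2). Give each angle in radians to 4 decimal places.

θ₁ = 0.1739, θ₂ = 0.3485, θ₃ = -0.3495

arm 1 (φ=0.0°): x'=-0.0254, y'=-0.0924
  e−x'=0.0854;  (l²−L²−(e−x')²−y'²−z²)/2L = 0.0218
  √(A²+B²)=0.3703;  θ1 = -1.3381+1.5120 ≈ 0.1739
rotate P by −φ2: (-0.0673, 0.0682, -0.3603)
  A=0.1273, B=-0.3603, C=(l²−L²−A²−y'²−z²)/(2L)=-0.0034
  √(A²+B²)=0.3821;  θ2 = -1.2311+1.5797 ≈ 0.3485
rotate P by −φ3: (0.0927, 0.0242, -0.3603)
  A=-0.0327, B=-0.3603, C=(l²−L²−A²−y'²−z²)/(2L)=0.0926
  γ=atan2(-0.3603,-0.0327)=-1.6614;  ψ=arccos(0.2561)=1.3119;  θ3=γ+ψ≈-0.3495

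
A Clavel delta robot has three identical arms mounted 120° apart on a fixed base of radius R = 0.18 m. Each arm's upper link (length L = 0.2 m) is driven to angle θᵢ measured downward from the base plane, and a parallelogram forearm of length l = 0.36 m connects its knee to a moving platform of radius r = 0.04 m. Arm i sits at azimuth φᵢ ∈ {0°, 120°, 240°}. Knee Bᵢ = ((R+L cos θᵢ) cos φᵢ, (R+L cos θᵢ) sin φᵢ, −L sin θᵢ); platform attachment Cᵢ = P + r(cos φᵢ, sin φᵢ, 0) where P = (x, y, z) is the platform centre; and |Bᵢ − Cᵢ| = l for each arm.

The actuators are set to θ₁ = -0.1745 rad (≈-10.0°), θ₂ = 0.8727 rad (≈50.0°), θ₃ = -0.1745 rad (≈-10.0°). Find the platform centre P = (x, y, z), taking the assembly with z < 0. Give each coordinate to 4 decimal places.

(0.0457, -0.0791, -0.1615)

φ1=0.0°: virtual centre (0.3370, 0.0000, 0.0347), radius l
φ2=120.0°: virtual centre (-0.1343, 0.2326, -0.1532), radius l
arm 3 at φ=240.0°: (R−r)+L cos θ3 = 0.3370;  centre 3 = (-0.1685, -0.2918, 0.0347)
|centre ₂|²−|centre ₁|² = -0.0192;  |centre ₃|²−|centre ₁|² = 0.0000
[-0.9425 0.4651 -0.3759]·P = -0.0192;  [-1.0109 -0.5836 0.0000]·P = 0.0000
Cramer: x(z) = 0.0110-0.2150z;  y(z) = -0.0190+0.3724z
sphere 1 gives Az²+Bz+C=0 with A=1.1849, B=0.0566, C=-0.0218;  B²−4AC=0.1063;  roots -0.1615, 0.1137;  negative root z = -0.1615
x = 0.0457, y = -0.0791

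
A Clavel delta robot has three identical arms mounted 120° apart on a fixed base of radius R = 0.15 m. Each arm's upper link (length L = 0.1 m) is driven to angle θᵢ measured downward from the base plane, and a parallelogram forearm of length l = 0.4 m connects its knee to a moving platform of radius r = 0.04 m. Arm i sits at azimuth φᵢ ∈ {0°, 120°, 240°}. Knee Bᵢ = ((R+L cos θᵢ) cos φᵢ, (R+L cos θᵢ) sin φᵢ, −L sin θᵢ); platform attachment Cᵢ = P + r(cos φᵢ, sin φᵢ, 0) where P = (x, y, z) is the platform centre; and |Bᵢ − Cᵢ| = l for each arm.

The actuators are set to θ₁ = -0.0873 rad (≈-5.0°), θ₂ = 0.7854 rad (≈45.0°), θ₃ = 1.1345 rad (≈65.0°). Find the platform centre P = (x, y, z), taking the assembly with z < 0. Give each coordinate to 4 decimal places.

(0.1346, 0.0439, -0.3817)

centre 1 = (0.2096·cos0.0°, 0.2096·sin0.0°, 0.0087) = (0.2096, 0.0000, 0.0087)
centre 2 = (0.1807·cos120.0°, 0.1807·sin120.0°, -0.0707) = (-0.0904, 0.1565, -0.0707)
φ3=240.0°: virtual centre (-0.0761, -0.1319, -0.0906), radius l
subtract pairs → two planes through P
[-0.5999 0.3130 -0.1589]·P = -0.0064;  [-0.5715 -0.2637 -0.1987]·P = -0.0126
Cramer: x(z) = 0.0167-0.3088z;  y(z) = 0.0117-0.0843z
into |P−centre ₁|² = l²: 1.1025z² + 0.0997z + -0.1226 = 0;  Δ = 0.5504;  z = -0.3817 or 0.2913 → z<0 root = -0.3817
x = 0.1346, y = 0.0439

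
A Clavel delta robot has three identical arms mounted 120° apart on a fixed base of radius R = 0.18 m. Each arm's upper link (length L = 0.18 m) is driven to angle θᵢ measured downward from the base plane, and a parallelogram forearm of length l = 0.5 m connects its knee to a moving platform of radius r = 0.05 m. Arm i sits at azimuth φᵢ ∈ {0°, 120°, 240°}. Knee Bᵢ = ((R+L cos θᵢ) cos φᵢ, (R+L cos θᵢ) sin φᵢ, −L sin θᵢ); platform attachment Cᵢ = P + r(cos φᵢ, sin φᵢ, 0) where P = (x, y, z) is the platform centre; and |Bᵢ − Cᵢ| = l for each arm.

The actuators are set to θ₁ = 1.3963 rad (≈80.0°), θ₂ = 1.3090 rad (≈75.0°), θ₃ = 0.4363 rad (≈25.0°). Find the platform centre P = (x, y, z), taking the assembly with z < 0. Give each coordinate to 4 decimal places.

O1 = (0.1613·cos0.0°, 0.1613·sin0.0°, -0.1773) = (0.1613, 0.0000, -0.1773)
O2 = (0.1766·cos120.0°, 0.1766·sin120.0°, -0.1739) = (-0.0883, 0.1529, -0.1739)
O3 = (0.2931·cos240.0°, 0.2931·sin240.0°, -0.0761) = (-0.1466, -0.2539, -0.0761)
subtract pairs → two planes through P
plane₁₂: -0.4991x+0.3059y+0.0068z = 0.0040
Cramer: x(z) = -0.0283+0.1480z;  y(z) = -0.0332+0.2192z
sphere 1 gives Az²+Bz+C=0 with A=1.0700, B=0.2839, C=-0.1815;  B²−4AC=0.8575;  roots -0.5654, 0.3001;  negative root z = -0.5654
x = -0.1120, y = -0.1571

(-0.1120, -0.1571, -0.5654)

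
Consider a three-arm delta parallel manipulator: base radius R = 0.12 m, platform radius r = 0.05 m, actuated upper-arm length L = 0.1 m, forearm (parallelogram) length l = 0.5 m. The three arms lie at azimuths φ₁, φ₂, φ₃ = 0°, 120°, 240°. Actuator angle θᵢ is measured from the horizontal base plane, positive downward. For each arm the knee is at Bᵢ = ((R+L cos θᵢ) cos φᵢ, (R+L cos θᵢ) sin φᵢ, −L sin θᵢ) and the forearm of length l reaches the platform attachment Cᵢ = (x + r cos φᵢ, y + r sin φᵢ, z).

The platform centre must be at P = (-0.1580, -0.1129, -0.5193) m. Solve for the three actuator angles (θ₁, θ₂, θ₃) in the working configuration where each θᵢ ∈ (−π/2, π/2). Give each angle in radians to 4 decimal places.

rotate P by −φ1: (-0.1580, -0.1129, -0.5193)
  A cos θ + B sin θ = C:  0.2280·cos θ + -0.5193·sin θ = -0.4720
  θ1 = atan2(B,A) + arccos(C/0.5671) = 1.3969
rotate P by −φ2: (-0.0188, 0.1933, -0.5193)
  A cos θ + B sin θ = C:  0.0888·cos θ + -0.5193·sin θ = -0.3746
  γ=atan2(-0.5193,0.0888)=-1.4015;  ψ=arccos(-0.7110)=2.3617;  θ2=γ+ψ≈0.9602
φ3=240.0° → target in arm frame (0.1768, -0.0804)
  A cos θ + B sin θ = C:  -0.1068·cos θ + -0.5193·sin θ = -0.2377
  θ3 = atan2(B,A) + arccos(C/0.5302) = 0.2621

θ₁ = 1.3969, θ₂ = 0.9602, θ₃ = 0.2621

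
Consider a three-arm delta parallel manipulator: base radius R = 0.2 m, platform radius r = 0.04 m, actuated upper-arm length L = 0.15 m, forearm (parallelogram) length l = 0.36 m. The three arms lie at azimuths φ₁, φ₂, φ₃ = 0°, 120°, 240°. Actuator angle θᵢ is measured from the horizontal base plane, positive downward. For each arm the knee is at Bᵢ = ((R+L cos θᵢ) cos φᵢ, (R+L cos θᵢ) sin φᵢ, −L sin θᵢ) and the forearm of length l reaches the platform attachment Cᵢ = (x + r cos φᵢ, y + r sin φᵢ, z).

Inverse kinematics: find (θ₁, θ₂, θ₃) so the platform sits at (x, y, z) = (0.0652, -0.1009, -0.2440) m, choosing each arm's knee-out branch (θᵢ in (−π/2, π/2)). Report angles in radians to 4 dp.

θ₁ = 0.0006, θ₂ = 1.1346, θ₃ = 0.0873

arm 1 (φ=0.0°): x'=0.0652, y'=-0.1009
  e−x'=0.0948;  (l²−L²−(e−x')²−y'²−z²)/2L = 0.0947
  √(A²+B²)=0.2618;  θ1 = -1.2002+1.2008 ≈ 0.0006
φ2=120.0° → target in arm frame (-0.1200, -0.0060)
  e−x'=0.2800;  (l²−L²−(e−x')²−y'²−z²)/2L = -0.1029
  γ=atan2(-0.2440,0.2800)=-0.7168;  ψ=arccos(-0.2770)=1.8515;  θ2=γ+ψ≈1.1346
rotate P by −φ3: (0.0548, 0.1069, -0.2440)
  A cos θ + B sin θ = C:  0.1052·cos θ + -0.2440·sin θ = 0.0835
  θ3 = atan2(B,A) + arccos(C/0.2657) = 0.0873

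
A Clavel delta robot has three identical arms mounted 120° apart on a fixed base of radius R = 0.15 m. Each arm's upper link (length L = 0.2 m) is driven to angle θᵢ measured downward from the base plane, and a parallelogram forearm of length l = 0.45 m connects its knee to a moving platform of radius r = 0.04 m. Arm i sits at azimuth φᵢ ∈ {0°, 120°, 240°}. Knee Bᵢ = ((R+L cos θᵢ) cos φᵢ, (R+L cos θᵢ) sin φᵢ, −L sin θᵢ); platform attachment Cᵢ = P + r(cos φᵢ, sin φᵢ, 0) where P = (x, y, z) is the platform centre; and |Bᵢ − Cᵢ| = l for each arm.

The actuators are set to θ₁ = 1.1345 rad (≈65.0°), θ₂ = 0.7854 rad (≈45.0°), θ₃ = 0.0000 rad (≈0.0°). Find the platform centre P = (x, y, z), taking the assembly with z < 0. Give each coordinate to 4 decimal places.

O1 = (0.1945·cos0.0°, 0.1945·sin0.0°, -0.1813) = (0.1945, 0.0000, -0.1813)
φ2=120.0°: virtual centre (-0.1257, 0.2177, -0.1414), radius l
arm 3 at φ=240.0°: ρ3 = 0.3100;  O3 = (-0.1550, -0.2685, 0.0000)
|O₂|²−|O₁|² = 0.0125;  |O₃|²−|O₁|² = 0.0254
[-0.6405 0.4355 0.0797]·P = 0.0125;  [-0.6990 -0.5369 0.3625]·P = 0.0254
Cramer: x(z) = -0.0274+0.3095z;  y(z) = -0.0116+0.2722z
into |P−O₁|² = l²: 1.1699z² + 0.2188z + -0.1202 = 0;  Δ = 0.6106;  z = -0.4275 or 0.2404 → z<0 root = -0.4275
x = -0.1597, y = -0.1280

(-0.1597, -0.1280, -0.4275)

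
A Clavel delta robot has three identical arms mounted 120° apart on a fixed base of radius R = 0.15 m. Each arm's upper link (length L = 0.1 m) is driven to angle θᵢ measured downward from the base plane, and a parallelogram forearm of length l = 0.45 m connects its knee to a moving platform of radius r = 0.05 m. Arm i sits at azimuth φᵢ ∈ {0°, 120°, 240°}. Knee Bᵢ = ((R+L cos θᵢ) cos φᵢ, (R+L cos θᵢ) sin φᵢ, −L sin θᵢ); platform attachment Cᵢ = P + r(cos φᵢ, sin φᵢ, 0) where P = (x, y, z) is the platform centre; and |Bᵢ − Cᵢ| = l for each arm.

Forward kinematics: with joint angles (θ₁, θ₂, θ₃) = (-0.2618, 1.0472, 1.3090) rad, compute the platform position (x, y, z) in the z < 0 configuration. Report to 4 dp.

(0.2104, 0.0384, -0.4223)

arm 1 at φ=0.0°: (R−r)+L cos θ1 = 0.1966;  O1 = (0.1966, 0.0000, 0.0259)
φ2=120.0°: virtual centre (-0.0750, 0.1299, -0.0866), radius l
φ3=240.0°: virtual centre (-0.0629, -0.1090, -0.0966), radius l
|O₂|²−|O₁|² = -0.0093;  |O₃|²−|O₁|² = -0.0141
plane₁₂: -0.5432x+0.2598y+-0.2250z = -0.0093
Cramer: x(z) = 0.0225-0.4449z;  y(z) = 0.0112-0.0643z
into |P−O₁|² = l²: 1.2021z² + 0.1017z + -0.1714 = 0;  Δ = 0.8345;  z = -0.4223 or 0.3377 → z<0 root = -0.4223
x = 0.2104, y = 0.0384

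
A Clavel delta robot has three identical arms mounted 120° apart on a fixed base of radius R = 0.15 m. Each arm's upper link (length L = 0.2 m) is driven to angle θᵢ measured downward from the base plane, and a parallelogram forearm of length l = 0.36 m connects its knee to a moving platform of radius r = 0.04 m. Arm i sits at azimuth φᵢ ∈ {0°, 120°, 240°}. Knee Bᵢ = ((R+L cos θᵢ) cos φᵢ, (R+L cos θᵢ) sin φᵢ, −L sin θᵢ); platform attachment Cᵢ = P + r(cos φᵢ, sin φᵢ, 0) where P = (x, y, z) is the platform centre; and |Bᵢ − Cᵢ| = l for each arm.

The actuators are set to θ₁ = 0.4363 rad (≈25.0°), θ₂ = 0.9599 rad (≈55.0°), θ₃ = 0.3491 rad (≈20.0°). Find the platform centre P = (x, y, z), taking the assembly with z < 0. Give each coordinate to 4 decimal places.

centre 1 = (0.2913·cos0.0°, 0.2913·sin0.0°, -0.0845) = (0.2913, 0.0000, -0.0845)
φ2=120.0°: virtual centre (-0.1124, 0.1946, -0.1638), radius l
φ3=240.0°: virtual centre (-0.1490, -0.2580, -0.0684), radius l
eliminate P² terms by subtracting sphere 1 from 2 and 3
plane₁₂: -0.8072x+0.3892y+-0.1586z = -0.0146
det = 0.7593;  x = 0.0092+-0.0913z,  y = -0.0185+0.2182z
sphere 1 gives Az²+Bz+C=0 with A=1.0559, B=0.2124, C=-0.0426;  B²−4AC=0.2249;  roots -0.3251, 0.1239;  negative root z = -0.3251
x = 0.0389, y = -0.0895

(0.0389, -0.0895, -0.3251)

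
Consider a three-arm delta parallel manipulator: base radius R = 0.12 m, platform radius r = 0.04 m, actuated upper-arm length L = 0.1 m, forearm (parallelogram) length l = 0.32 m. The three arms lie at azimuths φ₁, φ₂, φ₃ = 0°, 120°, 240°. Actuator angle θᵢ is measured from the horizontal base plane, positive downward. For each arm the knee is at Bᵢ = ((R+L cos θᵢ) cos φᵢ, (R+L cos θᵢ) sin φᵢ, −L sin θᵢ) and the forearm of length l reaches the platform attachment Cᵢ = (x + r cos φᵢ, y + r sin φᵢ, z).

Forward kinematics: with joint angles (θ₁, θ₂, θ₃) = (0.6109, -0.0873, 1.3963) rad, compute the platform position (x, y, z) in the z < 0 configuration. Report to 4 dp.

arm 1 at φ=0.0°: (R−r)+L cos θ1 = 0.1619;  S1 = (0.1619, 0.0000, -0.0574)
S2 = (0.1796·cos120.0°, 0.1796·sin120.0°, 0.0087) = (-0.0898, 0.1556, 0.0087)
φ3=240.0°: virtual centre (-0.0487, -0.0843, -0.0985), radius l
subtract pairs → two planes through P
linear system: -0.5034x+0.3111y = 0.0028−0.1322z; -0.4212x+-0.1686y = -0.0103−-0.0822z
det = 0.2159;  x = 0.0127+-0.0153z,  y = 0.0296+-0.4495z
into |P−S₁|² = l²: 1.2023z² + 0.0927z + -0.0760 = 0;  Δ = 0.3739;  z = -0.2928 or 0.2158 → z<0 root = -0.2928
x = 0.0171, y = 0.1612

(0.0171, 0.1612, -0.2928)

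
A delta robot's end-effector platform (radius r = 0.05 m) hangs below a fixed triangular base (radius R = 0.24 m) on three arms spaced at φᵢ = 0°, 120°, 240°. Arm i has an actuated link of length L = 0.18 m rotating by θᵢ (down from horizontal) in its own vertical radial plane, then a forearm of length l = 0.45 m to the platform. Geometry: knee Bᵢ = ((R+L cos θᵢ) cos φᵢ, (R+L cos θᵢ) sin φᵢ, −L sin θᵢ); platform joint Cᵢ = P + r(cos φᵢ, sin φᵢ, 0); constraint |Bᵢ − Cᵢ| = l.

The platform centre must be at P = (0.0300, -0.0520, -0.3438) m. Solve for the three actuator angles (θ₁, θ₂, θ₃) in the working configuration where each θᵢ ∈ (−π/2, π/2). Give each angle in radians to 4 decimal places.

φ1=0.0° → target in arm frame (0.0300, -0.0520)
  A=0.1600, B=-0.3438, C=(l²−L²−A²−y'²−z²)/(2L)=0.0655
  γ=atan2(-0.3438,0.1600)=-1.1352;  ψ=arccos(0.1729)=1.3971;  θ1=γ+ψ≈0.2618
rotate P by −φ2: (-0.0600, 0.0000, -0.3438)
  e−x'=0.2500;  (l²−L²−(e−x')²−y'²−z²)/2L = -0.0295
  θ2 = atan2(B,A) + arccos(C/0.4251) = 0.6982
arm 3 (φ=240.0°): x'=0.0300, y'=0.0520
  A=0.1600, B=-0.3438, C=(l²−L²−A²−y'²−z²)/(2L)=0.0656
  γ=atan2(-0.3438,0.1600)=-1.1353;  ψ=arccos(0.1730)=1.3970;  θ3=γ+ψ≈0.2617

θ₁ = 0.2618, θ₂ = 0.6982, θ₃ = 0.2617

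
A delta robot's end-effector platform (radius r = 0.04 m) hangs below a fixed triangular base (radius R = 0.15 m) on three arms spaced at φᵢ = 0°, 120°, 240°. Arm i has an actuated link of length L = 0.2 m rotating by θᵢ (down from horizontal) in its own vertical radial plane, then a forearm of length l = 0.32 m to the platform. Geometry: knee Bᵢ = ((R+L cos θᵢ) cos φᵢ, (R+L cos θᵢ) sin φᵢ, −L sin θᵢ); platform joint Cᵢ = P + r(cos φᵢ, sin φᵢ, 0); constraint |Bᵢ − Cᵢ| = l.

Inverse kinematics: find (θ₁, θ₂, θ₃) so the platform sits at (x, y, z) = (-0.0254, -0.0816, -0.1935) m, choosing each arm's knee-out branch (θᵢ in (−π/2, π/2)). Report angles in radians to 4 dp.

θ₁ = 0.6109, θ₂ = 0.7852, θ₃ = -0.1740

arm 1 (φ=0.0°): x'=-0.0254, y'=-0.0816
  A=0.1354, B=-0.1935, C=(l²−L²−A²−y'²−z²)/(2L)=-0.0001
  √(A²+B²)=0.2362;  θ1 = -0.9602+1.5712 ≈ 0.6109
arm 2 (φ=120.0°): x'=-0.0580, y'=0.0628
  A cos θ + B sin θ = C:  0.1680·cos θ + -0.1935·sin θ = -0.0180
  √(A²+B²)=0.2562;  θ2 = -0.8559+1.6411 ≈ 0.7852
rotate P by −φ3: (0.0834, 0.0188, -0.1935)
  e−x'=0.0266;  (l²−L²−(e−x')²−y'²−z²)/2L = 0.0597
  θ3 = atan2(B,A) + arccos(C/0.1953) = -0.1740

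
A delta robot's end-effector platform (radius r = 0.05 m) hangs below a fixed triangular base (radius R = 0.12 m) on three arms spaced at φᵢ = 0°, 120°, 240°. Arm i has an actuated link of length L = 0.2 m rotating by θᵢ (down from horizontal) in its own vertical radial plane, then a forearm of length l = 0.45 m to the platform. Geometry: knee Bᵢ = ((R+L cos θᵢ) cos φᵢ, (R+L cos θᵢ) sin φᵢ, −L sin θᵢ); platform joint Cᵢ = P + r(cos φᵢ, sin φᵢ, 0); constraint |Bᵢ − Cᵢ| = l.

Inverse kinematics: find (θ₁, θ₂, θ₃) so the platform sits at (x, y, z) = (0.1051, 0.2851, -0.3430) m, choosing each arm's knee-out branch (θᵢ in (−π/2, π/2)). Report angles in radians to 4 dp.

θ₁ = 0.1746, θ₂ = -0.1745, θ₃ = 1.3091

φ1=0.0° → target in arm frame (0.1051, 0.2851)
  e−x'=-0.0351;  (l²−L²−(e−x')²−y'²−z²)/2L = -0.0942
  γ=atan2(-0.3430,-0.0351)=-1.6728;  ψ=arccos(-0.2731)=1.8474;  θ1=γ+ψ≈0.1746
arm 2 (φ=120.0°): x'=0.1944, y'=-0.2336
  e−x'=-0.1244;  (l²−L²−(e−x')²−y'²−z²)/2L = -0.0629
  θ2 = atan2(B,A) + arccos(C/0.3648) = -0.1745
arm 3 (φ=240.0°): x'=-0.2995, y'=-0.0515
  e−x'=0.3695;  (l²−L²−(e−x')²−y'²−z²)/2L = -0.2358
  γ=atan2(-0.3430,0.3695)=-0.7483;  ψ=arccos(-0.4676)=2.0574;  θ3=γ+ψ≈1.3091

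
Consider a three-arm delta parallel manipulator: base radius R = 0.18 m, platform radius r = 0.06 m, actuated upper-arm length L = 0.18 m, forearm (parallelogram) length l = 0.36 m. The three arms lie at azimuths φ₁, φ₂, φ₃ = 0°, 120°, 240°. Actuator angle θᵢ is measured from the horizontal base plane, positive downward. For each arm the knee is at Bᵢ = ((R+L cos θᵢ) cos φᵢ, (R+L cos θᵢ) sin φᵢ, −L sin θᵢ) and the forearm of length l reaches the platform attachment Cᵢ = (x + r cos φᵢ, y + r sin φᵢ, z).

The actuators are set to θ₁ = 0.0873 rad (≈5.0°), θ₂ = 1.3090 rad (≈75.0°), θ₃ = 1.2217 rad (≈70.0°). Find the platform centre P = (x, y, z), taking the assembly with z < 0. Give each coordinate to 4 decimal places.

(0.1827, -0.0161, -0.3559)

arm 1 at φ=0.0°: e+L cos θ1 = 0.2993;  centre 1 = (0.2993, 0.0000, -0.0157)
arm 2 at φ=120.0°: e+L cos θ2 = 0.1666;  centre 2 = (-0.0833, 0.1443, -0.1739)
φ3=240.0°: virtual centre (-0.0908, -0.1572, -0.1691), radius l
subtract pairs → two planes through P
linear system: -0.7652x+0.2885y = -0.0319−-0.3163z; -0.7802x+-0.3145y = -0.0283−-0.3069z
Cramer: x(z) = 0.0390-0.4037z;  y(z) = -0.0069+0.0257z
sphere 1 gives Az²+Bz+C=0 with A=1.1636, B=0.2412, C=-0.0615;  B²−4AC=0.3447;  roots -0.3559, 0.1486;  negative root z = -0.3559
x = 0.1827, y = -0.0161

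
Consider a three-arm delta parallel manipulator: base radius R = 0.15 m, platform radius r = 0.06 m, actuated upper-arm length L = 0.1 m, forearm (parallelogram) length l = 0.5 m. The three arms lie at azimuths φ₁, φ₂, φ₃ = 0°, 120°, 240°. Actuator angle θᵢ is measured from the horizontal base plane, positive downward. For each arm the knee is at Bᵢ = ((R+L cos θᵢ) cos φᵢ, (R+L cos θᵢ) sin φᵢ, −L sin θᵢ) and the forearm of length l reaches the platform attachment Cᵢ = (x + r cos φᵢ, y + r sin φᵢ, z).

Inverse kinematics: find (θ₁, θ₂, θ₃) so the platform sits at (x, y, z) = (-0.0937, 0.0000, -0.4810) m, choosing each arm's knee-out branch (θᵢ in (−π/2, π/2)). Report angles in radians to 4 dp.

φ1=0.0° → target in arm frame (-0.0937, 0.0000)
  A=0.1837, B=-0.4810, C=(l²−L²−A²−y'²−z²)/(2L)=-0.1255
  θ1 = atan2(B,A) + arccos(C/0.5149) = 0.6111
φ2=120.0° → target in arm frame (0.0468, 0.0811)
  A=0.0432, B=-0.4810, C=(l²−L²−A²−y'²−z²)/(2L)=0.0010
  γ=atan2(-0.4810,0.0432)=-1.4813;  ψ=arccos(0.0020)=1.5688;  θ2=γ+ψ≈0.0875
arm 3 (φ=240.0°): x'=0.0469, y'=-0.0811
  e−x'=0.0431;  (l²−L²−(e−x')²−y'²−z²)/2L = 0.0010
  √(A²+B²)=0.4829;  θ3 = -1.4813+1.5688 ≈ 0.0875

θ₁ = 0.6111, θ₂ = 0.0875, θ₃ = 0.0875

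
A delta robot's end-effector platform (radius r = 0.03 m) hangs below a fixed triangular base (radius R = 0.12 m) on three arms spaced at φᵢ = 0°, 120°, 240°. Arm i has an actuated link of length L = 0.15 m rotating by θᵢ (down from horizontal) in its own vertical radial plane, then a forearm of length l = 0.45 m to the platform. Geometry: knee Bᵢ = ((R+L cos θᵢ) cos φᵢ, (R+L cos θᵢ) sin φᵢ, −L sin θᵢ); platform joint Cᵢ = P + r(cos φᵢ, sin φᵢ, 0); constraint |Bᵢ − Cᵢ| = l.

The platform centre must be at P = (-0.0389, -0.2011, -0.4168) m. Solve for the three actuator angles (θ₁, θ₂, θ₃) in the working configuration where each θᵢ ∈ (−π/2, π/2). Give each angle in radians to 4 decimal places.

arm 1 (φ=0.0°): x'=-0.0389, y'=-0.2011
  e−x'=0.1289;  (l²−L²−(e−x')²−y'²−z²)/2L = -0.1693
  γ=atan2(-0.4168,0.1289)=-1.2709;  ψ=arccos(-0.3880)=1.9692;  θ1=γ+ψ≈0.6984
φ2=120.0° → target in arm frame (-0.1547, 0.1342)
  A cos θ + B sin θ = C:  0.2447·cos θ + -0.4168·sin θ = -0.2387
  √(A²+B²)=0.4833;  θ2 = -1.0399+2.0874 ≈ 1.0475
φ3=240.0° → target in arm frame (0.1936, 0.0669)
  e−x'=-0.1036;  (l²−L²−(e−x')²−y'²−z²)/2L = -0.0298
  γ=atan2(-0.4168,-0.1036)=-1.8144;  ψ=arccos(-0.0693)=1.6401;  θ3=γ+ψ≈-0.1743

θ₁ = 0.6984, θ₂ = 1.0475, θ₃ = -0.1743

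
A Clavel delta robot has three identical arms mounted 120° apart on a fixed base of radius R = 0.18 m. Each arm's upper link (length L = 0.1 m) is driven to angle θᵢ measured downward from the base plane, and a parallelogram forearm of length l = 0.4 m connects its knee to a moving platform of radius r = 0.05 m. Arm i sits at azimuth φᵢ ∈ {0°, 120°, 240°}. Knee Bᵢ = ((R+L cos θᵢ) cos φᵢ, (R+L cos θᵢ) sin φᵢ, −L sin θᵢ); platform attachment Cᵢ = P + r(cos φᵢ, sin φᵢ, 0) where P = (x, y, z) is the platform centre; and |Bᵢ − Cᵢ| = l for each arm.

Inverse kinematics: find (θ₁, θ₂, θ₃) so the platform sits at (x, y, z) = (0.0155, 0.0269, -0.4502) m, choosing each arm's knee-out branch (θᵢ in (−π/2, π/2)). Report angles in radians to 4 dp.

arm 1 (φ=0.0°): x'=0.0155, y'=0.0269
  A=0.1145, B=-0.4502, C=(l²−L²−A²−y'²−z²)/(2L)=-0.3326
  θ1 = atan2(B,A) + arccos(C/0.4645) = 1.0470
arm 2 (φ=120.0°): x'=0.0155, y'=-0.0269
  A cos θ + B sin θ = C:  0.1145·cos θ + -0.4502·sin θ = -0.3325
  √(A²+B²)=0.4645;  θ2 = -1.3218+2.3686 ≈ 1.0467
rotate P by −φ3: (-0.0310, 0.0000, -0.4502)
  A=0.1610, B=-0.4502, C=(l²−L²−A²−y'²−z²)/(2L)=-0.3931
  θ3 = atan2(B,A) + arccos(C/0.4781) = 1.3086

θ₁ = 1.0470, θ₂ = 1.0467, θ₃ = 1.3086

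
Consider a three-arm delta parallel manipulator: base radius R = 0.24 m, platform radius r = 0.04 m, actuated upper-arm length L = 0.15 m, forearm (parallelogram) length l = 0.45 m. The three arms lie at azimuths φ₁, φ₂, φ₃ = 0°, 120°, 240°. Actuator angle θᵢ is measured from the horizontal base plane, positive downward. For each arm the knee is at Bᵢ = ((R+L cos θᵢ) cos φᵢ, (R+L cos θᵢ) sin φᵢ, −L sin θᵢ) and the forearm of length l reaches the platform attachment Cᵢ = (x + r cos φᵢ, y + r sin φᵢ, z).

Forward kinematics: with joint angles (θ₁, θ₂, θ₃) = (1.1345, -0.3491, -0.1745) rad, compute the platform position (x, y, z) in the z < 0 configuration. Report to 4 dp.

O1 = (0.2634·cos0.0°, 0.2634·sin0.0°, -0.1359) = (0.2634, 0.0000, -0.1359)
φ2=120.0°: virtual centre (-0.1705, 0.2953, 0.0513), radius l
arm 3 at φ=240.0°: ρ3 = 0.3477;  O3 = (-0.1739, -0.3011, 0.0260)
subtract pairs → two planes through P
linear system: -0.8677x+0.5905y = 0.0310−0.3745z; -0.8745x+-0.6023y = 0.0337−0.3240z
det = 1.0390;  x = -0.0372+0.4012z,  y = -0.0021+-0.0446z
quadratic in z: (1.1630)z²+(0.0309)z+(-0.0937)=0, √Δ=0.6609 → z ∈ {-0.2974, 0.2708}; z = -0.2974 (taking z<0)
x = -0.1565, y = 0.0112

(-0.1565, 0.0112, -0.2974)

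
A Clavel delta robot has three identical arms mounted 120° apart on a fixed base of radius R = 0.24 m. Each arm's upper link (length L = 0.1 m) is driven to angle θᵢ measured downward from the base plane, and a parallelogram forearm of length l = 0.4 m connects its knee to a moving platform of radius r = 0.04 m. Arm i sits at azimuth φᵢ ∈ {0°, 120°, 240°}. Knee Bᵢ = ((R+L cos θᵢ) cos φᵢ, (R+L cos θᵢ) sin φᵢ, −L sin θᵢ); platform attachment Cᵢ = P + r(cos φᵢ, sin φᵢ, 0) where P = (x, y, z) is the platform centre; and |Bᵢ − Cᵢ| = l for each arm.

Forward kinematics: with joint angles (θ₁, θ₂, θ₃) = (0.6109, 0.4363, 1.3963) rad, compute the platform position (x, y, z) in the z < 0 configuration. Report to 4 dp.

(0.0314, 0.0817, -0.3583)

centre 1 = (0.2819·cos0.0°, 0.2819·sin0.0°, -0.0574) = (0.2819, 0.0000, -0.0574)
φ2=120.0°: virtual centre (-0.1453, 0.2517, -0.0423), radius l
centre 3 = (0.2174·cos240.0°, 0.2174·sin240.0°, -0.0985) = (-0.1087, -0.1882, -0.0985)
eliminate P² terms by subtracting sphere 1 from 2 and 3
[-0.8545 0.5034 0.0302]·P = 0.0035;  [-0.7812 -0.3765 -0.0822]·P = -0.0258
det = 0.7149;  x = 0.0163+-0.0420z,  y = 0.0347+-0.1313z
sphere 1 gives Az²+Bz+C=0 with A=1.0190, B=0.1279, C=-0.0850;  B²−4AC=0.3627;  roots -0.3583, 0.2328;  negative root z = -0.3583
x = 0.0314, y = 0.0817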